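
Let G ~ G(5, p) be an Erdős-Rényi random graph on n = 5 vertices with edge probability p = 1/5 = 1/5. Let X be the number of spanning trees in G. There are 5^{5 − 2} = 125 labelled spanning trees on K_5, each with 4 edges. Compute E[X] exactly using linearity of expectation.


K_5 has 5^{5 − 2} = 125 labelled spanning trees.
For each such spanning tree H, let X_H = 1 if all 4 edges of H are present in G. Then P[X_H = 1] = p^{4} = (1/5)^{4} = 1/625.
By linearity of expectation: E[X] = Σ_H E[X_H] = 125 · p^{4} = 125 · 1/625 = 1/5.
Numerically: E[X] ≈ 0.2.

E[X] = 125 · (1/5)^{4} = 1/5 ≈ 0.2.


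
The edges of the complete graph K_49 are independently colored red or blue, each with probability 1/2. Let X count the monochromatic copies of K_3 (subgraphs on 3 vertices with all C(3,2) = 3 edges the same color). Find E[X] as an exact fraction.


Let X = Σ_S X_S over the C(49, 3) = 18424 subsets S of size 3, where X_S = 1 if the K_3 on S is monochromatic.
For a fixed S, the K_3 on S has C(3, 2) = 3 edges. P[all 3 edges red] = (1/2)^3, and likewise for blue, so P[monochromatic] = 2·(1/2)^3 = 2^{1 − 3} = 1/4.
By linearity: E[X] = C(49, 3) · 2^{1 − 3} = 18424 · 1/4 = 4606.
Numerically: E[X] ≈ 4606.00000.

E[X] = C(49,3)·2^(1−C(3,2)) = 4606 ≈ 4606.00000.


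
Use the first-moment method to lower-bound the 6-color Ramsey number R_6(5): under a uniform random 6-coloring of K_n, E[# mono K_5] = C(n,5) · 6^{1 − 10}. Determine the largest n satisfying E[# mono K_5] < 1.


We need C(n, 5) · 6^{1 − 10} < 1, i.e. C(n, 5) < 6^{10 − 1} = 10077696.
Check values of n near the boundary:
  n = 63: C(63, 5) = 7028847; 7028847 < 10077696? YES
  n = 64: C(64, 5) = 7624512; 7624512 < 10077696? YES
  n = 65: C(65, 5) = 8259888; 8259888 < 10077696? YES
  n = 66: C(66, 5) = 8936928; 8936928 < 10077696? YES
  n = 67: C(67, 5) = 9657648; 9657648 < 10077696? YES
  n = 68: C(68, 5) = 10424128; 10424128 < 10077696? NO
The largest n with C(n, 5) < 10077696 is n = 67 (where E[X] = 67067/69984 ≈ 0.958319). Hence R_6(5) > 67, i.e. R_6(5) ≥ 68.

Largest n = 67; hence R_6(5) > 67.


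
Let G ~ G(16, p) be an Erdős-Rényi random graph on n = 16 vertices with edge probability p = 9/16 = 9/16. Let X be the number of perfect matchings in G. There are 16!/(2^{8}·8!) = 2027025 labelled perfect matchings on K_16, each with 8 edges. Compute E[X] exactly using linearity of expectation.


K_16 has 16!/(2^{8}·8!) = 2027025 labelled perfect matchings.
For each such perfect matching H, let X_H = 1 if all 8 edges of H are present in G. Then P[X_H = 1] = p^{8} = (9/16)^{8} = 43046721/4294967296.
By linearity: E[X] = Σ_H E[X_H] = 2027025 · p^{8} = 2027025 · 43046721/4294967296 = 87256779635025/4294967296.
Numerically: E[X] ≈ 20316.

E[X] = 2027025 · (9/16)^{8} = 87256779635025/4294967296 ≈ 20316.


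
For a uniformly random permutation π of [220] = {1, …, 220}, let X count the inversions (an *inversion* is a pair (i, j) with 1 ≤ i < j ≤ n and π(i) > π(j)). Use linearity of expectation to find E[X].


Write X = Σ X_I over the C(220, 2) = 24090 pairs i < j, with X_I the indicator of one inversion.
There are 24090 indicators.
For each fixed pair i < j, the values π(i) and π(j) are two distinct elements of {1, …, 220} in uniformly random order; by symmetry P[π(i) > π(j)] = 1/2.
By linearity: E[X] = 24090 · (1/2) = C(220, 2) · (1/2) = 24090/2 = 12045 ≈ 12045.000000.

E[X] = 12045 = 12045.000000.


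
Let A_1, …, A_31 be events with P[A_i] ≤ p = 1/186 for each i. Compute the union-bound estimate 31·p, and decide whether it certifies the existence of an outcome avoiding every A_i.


Union bound: P[∪_{i=1}^{31} A_i] ≤ Σ_i P[A_i] ≤ 31·p = 31·(1/186) = 1/6.
Numerically: 1/6 ≈ 0.16667.
Is 1/6 < 1? YES.
Since P[∪ A_i] ≤ 1/6 < 1, the complement has P[∩ A_i^c] ≥ 1 − 1/6 = 5/6 > 0, so some outcome avoids every A_i.

31·p = 1/6 ≈ 0.16667; existence CERTIFIED by the union bound.


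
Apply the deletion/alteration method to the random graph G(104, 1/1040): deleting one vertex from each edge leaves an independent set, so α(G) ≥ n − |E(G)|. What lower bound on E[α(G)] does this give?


E[|E(G)|] = C(104, 2)·p = 5356 · (1/1040) = 103/20.
E[α(G)] ≥ n − E[|E(G)|] = 104 − 103/20 = 1977/20.
Numerically: ≈ 98.85000.
(This is only a lower bound; the true E[α(G)] may be larger.)

E[α(G)] ≥ 1977/20 ≈ 98.85000.


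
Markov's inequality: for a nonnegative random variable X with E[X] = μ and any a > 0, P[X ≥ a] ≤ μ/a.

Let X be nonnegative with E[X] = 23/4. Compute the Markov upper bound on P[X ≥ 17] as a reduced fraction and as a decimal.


μ = E[X] = 23/4, a = 17.
Markov: P[X ≥ 17] ≤ μ/a = (23/4)/17 = 23/68.
Numerically: ≈ 0.338.
(Since a = 17 > μ = 5.750, the bound 23/68 is < 1 and informative.)

P[X ≥ 17] ≤ 23/68 ≈ 0.338.


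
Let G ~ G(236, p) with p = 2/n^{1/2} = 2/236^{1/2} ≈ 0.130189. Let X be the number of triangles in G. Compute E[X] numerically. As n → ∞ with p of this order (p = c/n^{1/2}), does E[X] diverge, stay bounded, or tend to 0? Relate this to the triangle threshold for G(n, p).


Number of potential triangles: C(236, 3) = 2162940.
Each occurs with probability p³ ≈ (0.130189)³ ≈ 2.20659171e-03.
By linearity: E[X] = C(236, 3)·p³ ≈ 2162940 · 2.20659171e-03 ≈ 4772.725477.
Since α = 1/2 < 1, p = c/n^{1/2} ≫ 1/n is above the triangle threshold p ~ 1/n. Asymptotically E[X] ~ (c³/6)·n^{3(1−α)} = (2³/6)·n^{1.5} → ∞; triangles are abundant w.h.p.

E[X] ≈ 4772.725477; in regime p = Θ(1/n^{1/2}) E[X] diverges (above the triangle threshold p ~ 1/n).


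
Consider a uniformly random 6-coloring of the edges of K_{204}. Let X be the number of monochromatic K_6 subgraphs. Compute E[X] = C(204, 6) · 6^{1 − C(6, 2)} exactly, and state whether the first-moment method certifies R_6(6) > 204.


E[X] = C(204, 6) · 6^{1 − 15} = 92944609660 · 6^{−14} = 92944609660/78364164096.
As a reduced fraction: E[X] = 23236152415/19591041024 ≈ 1.18606.
Is E[X] < 1? NO.
Since E[X] ≥ 1, the first-moment bound is inconclusive at n = 204; it does NOT by itself certify R_6(6) > 204.

E[X] = 23236152415/19591041024 ≈ 1.18606; E[X] ≥ 1; first-moment method inconclusive here.


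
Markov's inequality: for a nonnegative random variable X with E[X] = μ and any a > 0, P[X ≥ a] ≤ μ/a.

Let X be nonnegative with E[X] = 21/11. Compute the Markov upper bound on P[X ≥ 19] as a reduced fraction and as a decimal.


μ = E[X] = 21/11, a = 19.
Markov: P[X ≥ 19] ≤ μ/a = (21/11)/19 = 21/209.
Numerically: ≈ 0.100.
(Since a = 19 > μ = 1.909, the bound 21/209 is < 1 and informative.)

P[X ≥ 19] ≤ 21/209 ≈ 0.100.


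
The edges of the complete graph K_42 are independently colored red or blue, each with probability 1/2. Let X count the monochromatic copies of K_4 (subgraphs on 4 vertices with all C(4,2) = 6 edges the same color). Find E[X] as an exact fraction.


Let X = Σ_S X_S over the C(42, 4) = 111930 subsets S of size 4, where X_S = 1 if the K_4 on S is monochromatic.
For a fixed S, the K_4 on S has C(4, 2) = 6 edges. P[all 6 edges red] = (1/2)^6, and likewise for blue, so P[monochromatic] = 2·(1/2)^6 = 2^{1 − 6} = 1/32.
By linearity: E[X] = C(42, 4) · 2^{1 − 6} = 111930 · 1/32 = 55965/16.
Numerically: E[X] ≈ 3497.8125.

E[X] = C(42,4)·2^(1−C(4,2)) = 55965/16 ≈ 3497.8125.


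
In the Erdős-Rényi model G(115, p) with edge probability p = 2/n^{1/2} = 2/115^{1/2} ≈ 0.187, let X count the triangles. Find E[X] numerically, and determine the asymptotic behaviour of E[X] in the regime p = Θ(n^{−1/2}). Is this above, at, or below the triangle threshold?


Number of potential triangles: C(115, 3) = 246905.
Each occurs with probability p³ ≈ (0.187)³ ≈ 6.48699e-03.
By linearity: E[X] = C(115, 3)·p³ ≈ 246905 · 6.48699e-03 ≈ 1601.670.
Since α = 1/2 < 1, p = c/n^{1/2} ≫ 1/n is above the triangle threshold p ~ 1/n. Asymptotically E[X] ~ (c³/6)·n^{3(1−α)} = (2³/6)·n^{1.5} → ∞; triangles are abundant w.h.p.

E[X] ≈ 1601.670; in regime p = Θ(1/n^{1/2}) E[X] diverges (above the triangle threshold p ~ 1/n).


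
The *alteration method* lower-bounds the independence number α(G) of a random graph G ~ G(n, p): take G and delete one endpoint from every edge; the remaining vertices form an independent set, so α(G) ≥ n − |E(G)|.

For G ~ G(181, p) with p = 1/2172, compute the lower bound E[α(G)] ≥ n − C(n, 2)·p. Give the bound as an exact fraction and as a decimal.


E[|E(G)|] = C(181, 2)·p = 16290 · (1/2172) = 15/2.
E[α(G)] ≥ n − E[|E(G)|] = 181 − 15/2 = 347/2.
Numerically: ≈ 173.50000.
(This is only a lower bound; the true E[α(G)] may be larger.)

E[α(G)] ≥ 347/2 ≈ 173.50000.


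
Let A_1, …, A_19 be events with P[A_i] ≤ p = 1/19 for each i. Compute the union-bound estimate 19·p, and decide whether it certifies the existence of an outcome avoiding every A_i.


Union bound: P[∪_{i=1}^{19} A_i] ≤ Σ_i P[A_i] ≤ 19·p = 19·(1/19) = 1.
Numerically: 1 ≈ 1.0000000.
Is 1 < 1? NO.
Since the bound 1 is ≥ 1, the union bound is uninformative here; it does NOT by itself certify existence.

19·p = 1 ≈ 1.0000000; existence NOT certified by the union bound.


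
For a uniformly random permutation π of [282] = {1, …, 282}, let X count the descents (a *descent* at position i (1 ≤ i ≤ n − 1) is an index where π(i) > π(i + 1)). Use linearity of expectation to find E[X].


Write X = Σ X_I over i = 1, …, 281, with X_I the indicator of one descent.
There are 281 indicators.
For each fixed i, the pair (π(i), π(i+1)) is a uniformly random ordered pair of distinct values from {1, …, 282}; by symmetry P[π(i) > π(i+1)] = 1/2.
By linearity: E[X] = 281 · (1/2) = (282 − 1) · (1/2) = 281/2 ≈ 140.5000.

E[X] = 281/2 = 140.5000.


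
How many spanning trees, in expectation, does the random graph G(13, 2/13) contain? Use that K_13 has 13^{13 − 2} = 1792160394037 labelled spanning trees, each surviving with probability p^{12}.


K_13 has 13^{13 − 2} = 1792160394037 labelled spanning trees.
For each such spanning tree H, let X_H = 1 if all 12 edges of H are present in G. Then P[X_H = 1] = p^{12} = (2/13)^{12} = 4096/23298085122481.
By linearity: E[X] = Σ_H E[X_H] = 1792160394037 · p^{12} = 1792160394037 · 4096/23298085122481 = 4096/13.
Numerically: E[X] ≈ 315.077.

E[X] = 1792160394037 · (2/13)^{12} = 4096/13 ≈ 315.077.


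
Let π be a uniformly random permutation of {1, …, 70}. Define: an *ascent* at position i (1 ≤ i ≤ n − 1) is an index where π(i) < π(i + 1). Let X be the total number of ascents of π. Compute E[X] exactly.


Write X = Σ X_I over i = 1, …, 69, with X_I the indicator of one ascent.
There are 69 indicators.
For each fixed i, the pair (π(i), π(i+1)) is a uniformly random ordered pair of distinct values from {1, …, 70}; by symmetry P[π(i) < π(i+1)] = 1/2.
By linearity: E[X] = 69 · (1/2) = (70 − 1) · (1/2) = 69/2 ≈ 34.50000.

E[X] = 69/2 = 34.50000.


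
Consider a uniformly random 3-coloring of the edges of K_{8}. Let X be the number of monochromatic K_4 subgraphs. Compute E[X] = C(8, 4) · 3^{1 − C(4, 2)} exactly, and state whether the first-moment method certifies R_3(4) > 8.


E[X] = C(8, 4) · 3^{1 − 6} = 70 · 3^{−5} = 70/243.
As a reduced fraction: E[X] = 70/243 ≈ 0.288.
Is E[X] < 1? YES.
Since E[X] < 1, there exists a 3-coloring of K_{8} with no monochromatic K_4; hence R_3(4) > 8.

E[X] = 70/243 ≈ 0.288; E[X] < 1, so R_3(4) > 8.


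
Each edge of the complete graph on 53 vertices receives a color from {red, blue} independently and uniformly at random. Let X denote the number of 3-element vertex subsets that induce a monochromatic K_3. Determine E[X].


Let X = Σ_S X_S over the C(53, 3) = 23426 subsets S of size 3, where X_S = 1 if the K_3 on S is monochromatic.
For a fixed S, the K_3 on S has C(3, 2) = 3 edges. P[all 3 edges red] = (1/2)^3, and likewise for blue, so P[monochromatic] = 2·(1/2)^3 = 2^{1 − 3} = 1/4.
By linearity of expectation: E[X] = C(53, 3) · 2^{1 − 3} = 23426 · 1/4 = 11713/2.
Numerically: E[X] ≈ 5856.500000.

E[X] = C(53,3)·2^(1−C(3,2)) = 11713/2 ≈ 5856.500000.


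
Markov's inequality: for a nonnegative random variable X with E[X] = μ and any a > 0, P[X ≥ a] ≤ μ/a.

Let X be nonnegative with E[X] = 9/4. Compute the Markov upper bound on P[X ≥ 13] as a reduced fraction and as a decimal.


μ = E[X] = 9/4, a = 13.
Markov: P[X ≥ 13] ≤ μ/a = (9/4)/13 = 9/52.
Numerically: ≈ 0.17308.
(Since a = 13 > μ = 2.25000, the bound 9/52 is < 1 and informative.)

P[X ≥ 13] ≤ 9/52 ≈ 0.17308.


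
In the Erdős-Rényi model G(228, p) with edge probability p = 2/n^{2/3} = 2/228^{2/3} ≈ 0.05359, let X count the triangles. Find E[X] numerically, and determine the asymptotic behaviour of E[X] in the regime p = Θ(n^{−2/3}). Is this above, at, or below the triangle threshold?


Number of potential triangles: C(228, 3) = 1949476.
Each occurs with probability p³ ≈ (0.05359)³ ≈ 1.538935e-04.
By linearity: E[X] = C(228, 3)·p³ ≈ 1949476 · 1.538935e-04 ≈ 300.0117.
Since α = 2/3 < 1, p = c/n^{2/3} ≫ 1/n is above the triangle threshold p ~ 1/n. Asymptotically E[X] ~ (c³/6)·n^{3(1−α)} = (2³/6)·n^{1} → ∞; triangles are abundant w.h.p.

E[X] ≈ 300.0117; in regime p = Θ(1/n^{2/3}) E[X] diverges (above the triangle threshold p ~ 1/n).


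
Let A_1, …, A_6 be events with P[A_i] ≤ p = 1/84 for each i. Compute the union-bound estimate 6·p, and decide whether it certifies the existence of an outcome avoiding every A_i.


Union bound: P[∪_{i=1}^{6} A_i] ≤ Σ_i P[A_i] ≤ 6·p = 6·(1/84) = 1/14.
Numerically: 1/14 ≈ 0.07143.
Is 1/14 < 1? YES.
Since P[∪ A_i] ≤ 1/14 < 1, the complement has P[∩ A_i^c] ≥ 1 − 1/14 = 13/14 > 0, so some outcome avoids every A_i.

6·p = 1/14 ≈ 0.07143; existence CERTIFIED by the union bound.


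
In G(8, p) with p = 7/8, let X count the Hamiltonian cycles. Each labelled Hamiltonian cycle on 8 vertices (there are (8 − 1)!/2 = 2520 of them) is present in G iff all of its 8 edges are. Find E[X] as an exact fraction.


K_8 has (8 − 1)!/2 = 2520 labelled Hamiltonian cycles.
For each such Hamiltonian cycle H, let X_H = 1 if all 8 edges of H are present in G. Then P[X_H = 1] = p^{8} = (7/8)^{8} = 5764801/16777216.
Summing the indicators: E[X] = Σ_H E[X_H] = 2520 · p^{8} = 2520 · 5764801/16777216 = 1815912315/2097152.
Numerically: E[X] ≈ 866.

E[X] = 2520 · (7/8)^{8} = 1815912315/2097152 ≈ 866.


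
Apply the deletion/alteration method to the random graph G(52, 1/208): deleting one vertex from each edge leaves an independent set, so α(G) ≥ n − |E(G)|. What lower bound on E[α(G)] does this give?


E[|E(G)|] = C(52, 2)·p = 1326 · (1/208) = 51/8.
E[α(G)] ≥ n − E[|E(G)|] = 52 − 51/8 = 365/8.
Numerically: ≈ 45.6250.
(This is only a lower bound; the true E[α(G)] may be larger.)

E[α(G)] ≥ 365/8 ≈ 45.6250.


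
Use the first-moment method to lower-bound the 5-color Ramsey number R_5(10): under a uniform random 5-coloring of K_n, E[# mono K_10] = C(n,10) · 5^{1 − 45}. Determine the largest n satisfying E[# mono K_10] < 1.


We need C(n, 10) · 5^{1 − 45} < 1, i.e. C(n, 10) < 5^{45 − 1} = 5684341886080801486968994140625.
Check values of n near the boundary:
  n = 5386: C(5386, 10) = 5613966214234562222231428510561; 5613966214234562222231428510561 < 5684341886080801486968994140625? YES
  n = 5387: C(5387, 10) = 5624406917627224603154306376491; 5624406917627224603154306376491 < 5684341886080801486968994140625? YES
  n = 5388: C(5388, 10) = 5634865093375880654852250419586; 5634865093375880654852250419586 < 5684341886080801486968994140625? YES
  n = 5389: C(5389, 10) = 5645340767466558997768874792926; 5645340767466558997768874792926 < 5684341886080801486968994140625? YES
  n = 5390: C(5390, 10) = 5655833965919099070255434039753; 5655833965919099070255434039753 < 5684341886080801486968994140625? YES
  n = 5391: C(5391, 10) = 5666344714787188828795213697883; 5666344714787188828795213697883 < 5684341886080801486968994140625? YES
  n = 5392: C(5392, 10) = 5676873040158402483252283957448; 5676873040158402483252283957448 < 5684341886080801486968994140625? YES
  n = 5393: C(5393, 10) = 5687418968154238267170642278008; 5687418968154238267170642278008 < 5684341886080801486968994140625? NO
The largest n with C(n, 10) < 5684341886080801486968994140625 is n = 5392 (where E[X] = 5676873040158402483252283957448/5684341886080801486968994140625 ≈ 0.999). Hence R_5(10) > 5392, i.e. R_5(10) ≥ 5393.

Largest n = 5392; hence R_5(10) > 5392.


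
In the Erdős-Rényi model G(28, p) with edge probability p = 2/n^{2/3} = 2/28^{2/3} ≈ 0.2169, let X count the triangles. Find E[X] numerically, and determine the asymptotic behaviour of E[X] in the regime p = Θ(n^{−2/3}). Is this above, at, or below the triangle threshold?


Number of potential triangles: C(28, 3) = 3276.
Each occurs with probability p³ ≈ (0.2169)³ ≈ 1.020408e-02.
By linearity: E[X] = C(28, 3)·p³ ≈ 3276 · 1.020408e-02 ≈ 33.4286.
Since α = 2/3 < 1, p = c/n^{2/3} ≫ 1/n is above the triangle threshold p ~ 1/n. Asymptotically E[X] ~ (c³/6)·n^{3(1−α)} = (2³/6)·n^{1} → ∞; triangles are abundant w.h.p.

E[X] ≈ 33.4286; in regime p = Θ(1/n^{2/3}) E[X] diverges (above the triangle threshold p ~ 1/n).


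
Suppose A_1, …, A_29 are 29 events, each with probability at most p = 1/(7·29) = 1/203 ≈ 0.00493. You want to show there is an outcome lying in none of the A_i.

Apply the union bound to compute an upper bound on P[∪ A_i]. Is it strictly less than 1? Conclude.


Union bound: P[∪_{i=1}^{29} A_i] ≤ Σ_i P[A_i] ≤ 29·p = 29·(1/203) = 1/7.
Numerically: 1/7 ≈ 0.14286.
Is 1/7 < 1? YES.
Since P[∪ A_i] ≤ 1/7 < 1, the complement has P[∩ A_i^c] ≥ 1 − 1/7 = 6/7 > 0, so some outcome avoids every A_i.

29·p = 1/7 ≈ 0.14286; existence CERTIFIED by the union bound.


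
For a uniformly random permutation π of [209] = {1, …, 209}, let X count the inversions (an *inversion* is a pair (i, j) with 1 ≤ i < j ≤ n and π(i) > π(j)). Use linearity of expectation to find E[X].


Write X = Σ X_I over the C(209, 2) = 21736 pairs i < j, with X_I the indicator of one inversion.
There are 21736 indicators.
For each fixed pair i < j, the values π(i) and π(j) are two distinct elements of {1, …, 209} in uniformly random order; by symmetry P[π(i) > π(j)] = 1/2.
By linearity: E[X] = 21736 · (1/2) = C(209, 2) · (1/2) = 21736/2 = 10868 ≈ 10868.000.

E[X] = 10868 = 10868.000.


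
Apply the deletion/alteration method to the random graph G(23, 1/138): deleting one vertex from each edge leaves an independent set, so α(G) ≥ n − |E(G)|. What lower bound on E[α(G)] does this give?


E[|E(G)|] = C(23, 2)·p = 253 · (1/138) = 11/6.
E[α(G)] ≥ n − E[|E(G)|] = 23 − 11/6 = 127/6.
Numerically: ≈ 21.1667.
(This is only a lower bound; the true E[α(G)] may be larger.)

E[α(G)] ≥ 127/6 ≈ 21.1667.


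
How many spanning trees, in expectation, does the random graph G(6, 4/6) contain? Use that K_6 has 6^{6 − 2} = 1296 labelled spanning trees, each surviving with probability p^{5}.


K_6 has 6^{6 − 2} = 1296 labelled spanning trees.
For each such spanning tree H, let X_H = 1 if all 5 edges of H are present in G. Then P[X_H = 1] = p^{5} = (2/3)^{5} = 32/243.
By linearity: E[X] = Σ_H E[X_H] = 1296 · p^{5} = 1296 · 32/243 = 512/3.
Numerically: E[X] ≈ 170.7.

E[X] = 1296 · (2/3)^{5} = 512/3 ≈ 170.7.


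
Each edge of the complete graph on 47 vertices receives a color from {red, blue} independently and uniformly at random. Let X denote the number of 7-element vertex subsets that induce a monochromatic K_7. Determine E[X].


Let X = Σ_S X_S over the C(47, 7) = 62891499 subsets S of size 7, where X_S = 1 if the K_7 on S is monochromatic.
For a fixed S, the K_7 on S has C(7, 2) = 21 edges. P[all 21 edges red] = (1/2)^21, and likewise for blue, so P[monochromatic] = 2·(1/2)^21 = 2^{1 − 21} = 1/1048576.
By linearity of expectation: E[X] = C(47, 7) · 2^{1 − 21} = 62891499 · 1/1048576 = 62891499/1048576.
Numerically: E[X] ≈ 59.978007.

E[X] = C(47,7)·2^(1−C(7,2)) = 62891499/1048576 ≈ 59.978007.


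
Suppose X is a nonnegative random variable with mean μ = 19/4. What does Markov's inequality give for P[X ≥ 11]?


μ = E[X] = 19/4, a = 11.
Markov: P[X ≥ 11] ≤ μ/a = (19/4)/11 = 19/44.
Numerically: ≈ 0.43182.
(Since a = 11 > μ = 4.75000, the bound 19/44 is < 1 and informative.)

P[X ≥ 11] ≤ 19/44 ≈ 0.43182.


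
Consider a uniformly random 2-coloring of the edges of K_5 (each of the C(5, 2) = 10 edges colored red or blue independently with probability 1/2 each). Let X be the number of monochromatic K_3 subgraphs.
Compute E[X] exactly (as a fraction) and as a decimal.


Let X = Σ_S X_S over the C(5, 3) = 10 subsets S of size 3, where X_S = 1 if the K_3 on S is monochromatic.
For a fixed S, the K_3 on S has C(3, 2) = 3 edges. P[all 3 edges red] = (1/2)^3, and likewise for blue, so P[monochromatic] = 2·(1/2)^3 = 2^{1 − 3} = 1/4.
Summing: E[X] = C(5, 3) · 2^{1 − 3} = 10 · 1/4 = 5/2.
Numerically: E[X] ≈ 2.50000.

E[X] = C(5,3)·2^(1−C(3,2)) = 5/2 ≈ 2.50000.


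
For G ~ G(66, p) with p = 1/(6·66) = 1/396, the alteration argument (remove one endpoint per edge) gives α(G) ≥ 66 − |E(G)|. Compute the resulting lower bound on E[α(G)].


E[|E(G)|] = C(66, 2)·p = 2145 · (1/396) = 65/12.
E[α(G)] ≥ n − E[|E(G)|] = 66 − 65/12 = 727/12.
Numerically: ≈ 60.5833.
(This is only a lower bound; the true E[α(G)] may be larger.)

E[α(G)] ≥ 727/12 ≈ 60.5833.


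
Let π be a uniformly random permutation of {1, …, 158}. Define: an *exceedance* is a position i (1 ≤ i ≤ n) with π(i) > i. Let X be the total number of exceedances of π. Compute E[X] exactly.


Write X = Σ_{i=1}^{158} X_i, where X_i = 1_{π(i) > i}.
For each fixed i, π(i) is uniform over {1, …, 158} (marginal of a uniform permutation), so P[π(i) > i] = (n − i)/n. Summing: Σ_{i=1}^{158} (n − i)/n = (0 + 1 + … + 157)/158 = 158(158 − 1)/(2·158) = (158 − 1)/2.
Hence E[X] = Σ_{i=1}^{158} (158 − i)/158 = 157/2 ≈ 78.500.

E[X] = 157/2 = 78.500.


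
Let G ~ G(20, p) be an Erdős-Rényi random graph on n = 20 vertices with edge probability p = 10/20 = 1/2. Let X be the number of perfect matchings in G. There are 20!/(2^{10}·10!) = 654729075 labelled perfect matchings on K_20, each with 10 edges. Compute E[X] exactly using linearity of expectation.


K_20 has 20!/(2^{10}·10!) = 654729075 labelled perfect matchings.
For each such perfect matching H, let X_H = 1 if all 10 edges of H are present in G. Then P[X_H = 1] = p^{10} = (1/2)^{10} = 1/1024.
By linearity: E[X] = Σ_H E[X_H] = 654729075 · p^{10} = 654729075 · 1/1024 = 654729075/1024.
Numerically: E[X] ≈ 639384.

E[X] = 654729075 · (1/2)^{10} = 654729075/1024 ≈ 639384.


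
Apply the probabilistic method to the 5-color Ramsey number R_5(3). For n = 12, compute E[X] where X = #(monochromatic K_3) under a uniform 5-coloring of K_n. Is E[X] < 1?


E[X] = C(12, 3) · 5^{1 − 3} = 220 · 5^{−2} = 220/25.
As a reduced fraction: E[X] = 44/5 ≈ 8.800.
Is E[X] < 1? NO.
Since E[X] ≥ 1, the first-moment bound is inconclusive at n = 12; it does NOT by itself certify R_5(3) > 12.

E[X] = 44/5 ≈ 8.800; E[X] ≥ 1; first-moment method inconclusive here.


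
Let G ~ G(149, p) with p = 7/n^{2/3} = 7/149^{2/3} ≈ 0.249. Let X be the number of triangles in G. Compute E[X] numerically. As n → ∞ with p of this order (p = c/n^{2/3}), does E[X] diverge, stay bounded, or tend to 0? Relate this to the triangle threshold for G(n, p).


Number of potential triangles: C(149, 3) = 540274.
Each occurs with probability p³ ≈ (0.249)³ ≈ 1.54498e-02.
By linearity: E[X] = C(149, 3)·p³ ≈ 540274 · 1.54498e-02 ≈ 8347.101.
Since α = 2/3 < 1, p = c/n^{2/3} ≫ 1/n is above the triangle threshold p ~ 1/n. Asymptotically E[X] ~ (c³/6)·n^{3(1−α)} = (7³/6)·n^{1} → ∞; triangles are abundant w.h.p.

E[X] ≈ 8347.101; in regime p = Θ(1/n^{2/3}) E[X] diverges (above the triangle threshold p ~ 1/n).


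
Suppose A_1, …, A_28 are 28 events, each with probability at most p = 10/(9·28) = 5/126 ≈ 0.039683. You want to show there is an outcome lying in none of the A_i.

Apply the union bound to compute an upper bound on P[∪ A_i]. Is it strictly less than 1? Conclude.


Union bound: P[∪_{i=1}^{28} A_i] ≤ Σ_i P[A_i] ≤ 28·p = 28·(5/126) = 10/9.
Numerically: 10/9 ≈ 1.111111.
Is 10/9 < 1? NO.
Since the bound 10/9 is ≥ 1, the union bound is uninformative here; it does NOT by itself certify existence.

28·p = 10/9 ≈ 1.111111; existence NOT certified by the union bound.


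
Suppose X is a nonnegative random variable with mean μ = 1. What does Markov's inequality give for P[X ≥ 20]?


μ = E[X] = 1, a = 20.
Markov: P[X ≥ 20] ≤ μ/a = (1)/20 = 1/20.
Numerically: ≈ 0.0500.
(Since a = 20 > μ = 1.0000, the bound 1/20 is < 1 and informative.)

P[X ≥ 20] ≤ 1/20 ≈ 0.0500.


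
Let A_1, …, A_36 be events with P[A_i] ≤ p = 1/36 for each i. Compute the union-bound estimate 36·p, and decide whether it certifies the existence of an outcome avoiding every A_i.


Union bound: P[∪_{i=1}^{36} A_i] ≤ Σ_i P[A_i] ≤ 36·p = 36·(1/36) = 1.
Numerically: 1 ≈ 1.0000.
Is 1 < 1? NO.
Since the bound 1 is ≥ 1, the union bound is uninformative here; it does NOT by itself certify existence.

36·p = 1 ≈ 1.0000; existence NOT certified by the union bound.


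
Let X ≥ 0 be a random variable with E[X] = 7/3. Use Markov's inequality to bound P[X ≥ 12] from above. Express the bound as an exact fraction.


μ = E[X] = 7/3, a = 12.
Markov: P[X ≥ 12] ≤ μ/a = (7/3)/12 = 7/36.
Numerically: ≈ 0.194444.
(Since a = 12 > μ = 2.333333, the bound 7/36 is < 1 and informative.)

P[X ≥ 12] ≤ 7/36 ≈ 0.194444.


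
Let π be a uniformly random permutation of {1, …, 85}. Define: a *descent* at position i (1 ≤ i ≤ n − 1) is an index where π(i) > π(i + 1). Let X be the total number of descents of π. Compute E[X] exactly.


Write X = Σ X_I over i = 1, …, 84, with X_I the indicator of one descent.
There are 84 indicators.
For each fixed i, the pair (π(i), π(i+1)) is a uniformly random ordered pair of distinct values from {1, …, 85}; by symmetry P[π(i) > π(i+1)] = 1/2.
By linearity: E[X] = 84 · (1/2) = (85 − 1) · (1/2) = 42 ≈ 42.0000.

E[X] = 42 = 42.0000.


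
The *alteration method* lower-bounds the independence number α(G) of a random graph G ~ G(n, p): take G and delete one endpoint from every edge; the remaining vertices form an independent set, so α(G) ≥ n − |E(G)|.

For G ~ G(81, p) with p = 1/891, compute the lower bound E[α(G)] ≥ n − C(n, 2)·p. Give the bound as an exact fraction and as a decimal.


E[|E(G)|] = C(81, 2)·p = 3240 · (1/891) = 40/11.
E[α(G)] ≥ n − E[|E(G)|] = 81 − 40/11 = 851/11.
Numerically: ≈ 77.364.
(This is only a lower bound; the true E[α(G)] may be larger.)

E[α(G)] ≥ 851/11 ≈ 77.364.


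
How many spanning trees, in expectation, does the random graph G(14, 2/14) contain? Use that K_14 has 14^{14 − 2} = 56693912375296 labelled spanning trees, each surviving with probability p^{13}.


K_14 has 14^{14 − 2} = 56693912375296 labelled spanning trees.
For each such spanning tree H, let X_H = 1 if all 13 edges of H are present in G. Then P[X_H = 1] = p^{13} = (1/7)^{13} = 1/96889010407.
Summing the indicators: E[X] = Σ_H E[X_H] = 56693912375296 · p^{13} = 56693912375296 · 1/96889010407 = 4096/7.
Numerically: E[X] ≈ 585.1.

E[X] = 56693912375296 · (1/7)^{13} = 4096/7 ≈ 585.1.


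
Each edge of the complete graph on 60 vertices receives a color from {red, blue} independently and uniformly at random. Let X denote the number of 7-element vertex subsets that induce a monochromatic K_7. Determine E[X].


Let X = Σ_S X_S over the C(60, 7) = 386206920 subsets S of size 7, where X_S = 1 if the K_7 on S is monochromatic.
For a fixed S, the K_7 on S has C(7, 2) = 21 edges. P[all 21 edges red] = (1/2)^21, and likewise for blue, so P[monochromatic] = 2·(1/2)^21 = 2^{1 − 21} = 1/1048576.
By linearity: E[X] = C(60, 7) · 2^{1 − 21} = 386206920 · 1/1048576 = 48275865/131072.
Numerically: E[X] ≈ 368.315620.

E[X] = C(60,7)·2^(1−C(7,2)) = 48275865/131072 ≈ 368.315620.


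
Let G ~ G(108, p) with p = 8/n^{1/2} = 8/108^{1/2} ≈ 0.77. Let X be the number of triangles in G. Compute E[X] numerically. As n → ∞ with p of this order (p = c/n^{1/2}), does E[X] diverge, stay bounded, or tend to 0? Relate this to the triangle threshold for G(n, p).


Number of potential triangles: C(108, 3) = 204156.
Each occurs with probability p³ ≈ (0.77)³ ≈ 4.56178e-01.
By linearity: E[X] = C(108, 3)·p³ ≈ 204156 · 4.56178e-01 ≈ 93131.474.
Since α = 1/2 < 1, p = c/n^{1/2} ≫ 1/n is above the triangle threshold p ~ 1/n. Asymptotically E[X] ~ (c³/6)·n^{3(1−α)} = (8³/6)·n^{1.5} → ∞; triangles are abundant w.h.p.

E[X] ≈ 93131.474; in regime p = Θ(1/n^{1/2}) E[X] diverges (above the triangle threshold p ~ 1/n).


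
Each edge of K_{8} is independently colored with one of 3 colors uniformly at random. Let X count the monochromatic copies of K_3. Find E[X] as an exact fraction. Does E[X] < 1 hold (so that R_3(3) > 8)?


E[X] = C(8, 3) · 3^{1 − 3} = 56 · 3^{−2} = 56/9.
As a reduced fraction: E[X] = 56/9 ≈ 6.22222.
Is E[X] < 1? NO.
Since E[X] ≥ 1, the first-moment bound is inconclusive at n = 8; it does NOT by itself certify R_3(3) > 8.

E[X] = 56/9 ≈ 6.22222; E[X] ≥ 1; first-moment method inconclusive here.


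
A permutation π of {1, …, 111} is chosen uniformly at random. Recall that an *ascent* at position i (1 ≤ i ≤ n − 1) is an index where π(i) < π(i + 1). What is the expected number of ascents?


Write X = Σ X_I over i = 1, …, 110, with X_I the indicator of one ascent.
There are 110 indicators.
For each fixed i, the pair (π(i), π(i+1)) is a uniformly random ordered pair of distinct values from {1, …, 111}; by symmetry P[π(i) < π(i+1)] = 1/2.
By linearity: E[X] = 110 · (1/2) = (111 − 1) · (1/2) = 55 ≈ 55.000000.

E[X] = 55 = 55.000000.


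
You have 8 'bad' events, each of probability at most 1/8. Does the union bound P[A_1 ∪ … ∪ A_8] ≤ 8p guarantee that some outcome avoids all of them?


Union bound: P[∪_{i=1}^{8} A_i] ≤ Σ_i P[A_i] ≤ 8·p = 8·(1/8) = 1.
Numerically: 1 ≈ 1.00000.
Is 1 < 1? NO.
Since the bound 1 is ≥ 1, the union bound is uninformative here; it does NOT by itself certify existence.

8·p = 1 ≈ 1.00000; existence NOT certified by the union bound.


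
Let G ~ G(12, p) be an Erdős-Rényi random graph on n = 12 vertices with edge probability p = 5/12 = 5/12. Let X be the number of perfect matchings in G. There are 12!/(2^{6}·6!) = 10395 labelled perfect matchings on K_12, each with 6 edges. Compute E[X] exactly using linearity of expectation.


K_12 has 12!/(2^{6}·6!) = 10395 labelled perfect matchings.
For each such perfect matching H, let X_H = 1 if all 6 edges of H are present in G. Then P[X_H = 1] = p^{6} = (5/12)^{6} = 15625/2985984.
Summing the indicators: E[X] = Σ_H E[X_H] = 10395 · p^{6} = 10395 · 15625/2985984 = 6015625/110592.
Numerically: E[X] ≈ 54.395.

E[X] = 10395 · (5/12)^{6} = 6015625/110592 ≈ 54.395.


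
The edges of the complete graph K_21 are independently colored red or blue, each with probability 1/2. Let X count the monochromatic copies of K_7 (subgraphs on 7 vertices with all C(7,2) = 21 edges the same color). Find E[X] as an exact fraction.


Let X = Σ_S X_S over the C(21, 7) = 116280 subsets S of size 7, where X_S = 1 if the K_7 on S is monochromatic.
For a fixed S, the K_7 on S has C(7, 2) = 21 edges. P[all 21 edges red] = (1/2)^21, and likewise for blue, so P[monochromatic] = 2·(1/2)^21 = 2^{1 − 21} = 1/1048576.
By linearity: E[X] = C(21, 7) · 2^{1 − 21} = 116280 · 1/1048576 = 14535/131072.
Numerically: E[X] ≈ 0.1109.

E[X] = C(21,7)·2^(1−C(7,2)) = 14535/131072 ≈ 0.1109.


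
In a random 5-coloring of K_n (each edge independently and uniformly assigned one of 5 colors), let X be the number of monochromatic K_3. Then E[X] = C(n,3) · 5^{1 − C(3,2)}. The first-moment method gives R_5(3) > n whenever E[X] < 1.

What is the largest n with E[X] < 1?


We need C(n, 3) · 5^{1 − 3} < 1, i.e. C(n, 3) < 5^{3 − 1} = 25.
Check values of n near the boundary:
  n = 3: C(3, 3) = 1; 1 < 25? YES
  n = 4: C(4, 3) = 4; 4 < 25? YES
  n = 5: C(5, 3) = 10; 10 < 25? YES
  n = 6: C(6, 3) = 20; 20 < 25? YES
  n = 7: C(7, 3) = 35; 35 < 25? NO
  n = 8: C(8, 3) = 56; 56 < 25? NO
The largest n with C(n, 3) < 25 is n = 6 (where E[X] = 4/5 ≈ 0.800000). Hence R_5(3) > 6, i.e. R_5(3) ≥ 7.

Largest n = 6; hence R_5(3) > 6.


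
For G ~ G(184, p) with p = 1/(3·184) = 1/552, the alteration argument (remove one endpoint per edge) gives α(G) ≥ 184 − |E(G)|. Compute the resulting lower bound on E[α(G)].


E[|E(G)|] = C(184, 2)·p = 16836 · (1/552) = 61/2.
E[α(G)] ≥ n − E[|E(G)|] = 184 − 61/2 = 307/2.
Numerically: ≈ 153.50000.
(This is only a lower bound; the true E[α(G)] may be larger.)

E[α(G)] ≥ 307/2 ≈ 153.50000.


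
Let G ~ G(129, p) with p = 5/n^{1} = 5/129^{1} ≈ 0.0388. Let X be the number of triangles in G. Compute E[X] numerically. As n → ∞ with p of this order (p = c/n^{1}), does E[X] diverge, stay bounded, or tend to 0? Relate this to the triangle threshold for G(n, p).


Number of potential triangles: C(129, 3) = 349504.
Each occurs with probability p³ ≈ (0.0388)³ ≈ 5.82292e-05.
By linearity: E[X] = C(129, 3)·p³ ≈ 349504 · 5.82292e-05 ≈ 20.351.
Here α = 1, so p = 5/n is exactly at the triangle threshold p ~ 1/n. Asymptotically E[X] → c³/6 = 5³/6 = 125/6 ≈ 20.833, a bounded constant. In this regime the triangle count is asymptotically Poisson(c³/6).

E[X] ≈ 20.351; in regime p = Θ(1/n^{1}) E[X] stays bounded (at the triangle threshold p ~ 1/n).


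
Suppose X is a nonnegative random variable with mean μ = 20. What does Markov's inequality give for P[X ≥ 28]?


μ = E[X] = 20, a = 28.
Markov: P[X ≥ 28] ≤ μ/a = (20)/28 = 5/7.
Numerically: ≈ 0.714.
(Since a = 28 > μ = 20.000, the bound 5/7 is < 1 and informative.)

P[X ≥ 28] ≤ 5/7 ≈ 0.714.


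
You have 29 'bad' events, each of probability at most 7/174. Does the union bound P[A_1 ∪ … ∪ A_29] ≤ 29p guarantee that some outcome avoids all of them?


Union bound: P[∪_{i=1}^{29} A_i] ≤ Σ_i P[A_i] ≤ 29·p = 29·(7/174) = 7/6.
Numerically: 7/6 ≈ 1.166667.
Is 7/6 < 1? NO.
Since the bound 7/6 is ≥ 1, the union bound is uninformative here; it does NOT by itself certify existence.

29·p = 7/6 ≈ 1.166667; existence NOT certified by the union bound.


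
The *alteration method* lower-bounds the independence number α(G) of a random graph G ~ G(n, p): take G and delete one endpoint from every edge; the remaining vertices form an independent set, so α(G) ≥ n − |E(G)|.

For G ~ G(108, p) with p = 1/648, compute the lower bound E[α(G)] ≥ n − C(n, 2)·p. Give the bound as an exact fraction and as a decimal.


E[|E(G)|] = C(108, 2)·p = 5778 · (1/648) = 107/12.
E[α(G)] ≥ n − E[|E(G)|] = 108 − 107/12 = 1189/12.
Numerically: ≈ 99.083.
(This is only a lower bound; the true E[α(G)] may be larger.)

E[α(G)] ≥ 1189/12 ≈ 99.083.


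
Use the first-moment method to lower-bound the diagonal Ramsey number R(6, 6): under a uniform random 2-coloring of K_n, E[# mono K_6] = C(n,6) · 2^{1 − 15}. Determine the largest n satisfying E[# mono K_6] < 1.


We need C(n, 6) · 2^{1 − 15} < 1, i.e. C(n, 6) < 2^{15 − 1} = 16384.
Check values of n near the boundary:
  n = 13: C(13, 6) = 1716; 1716 < 16384? YES
  n = 14: C(14, 6) = 3003; 3003 < 16384? YES
  n = 15: C(15, 6) = 5005; 5005 < 16384? YES
  n = 16: C(16, 6) = 8008; 8008 < 16384? YES
  n = 17: C(17, 6) = 12376; 12376 < 16384? YES
  n = 18: C(18, 6) = 18564; 18564 < 16384? NO
  n = 19: C(19, 6) = 27132; 27132 < 16384? NO
  n = 20: C(20, 6) = 38760; 38760 < 16384? NO
The largest n with C(n, 6) < 16384 is n = 17 (where E[X] = 1547/2048 ≈ 0.7553711). Hence R(6, 6) > 17, i.e. R(6, 6) ≥ 18.

Largest n = 17; hence R(6, 6) > 17.


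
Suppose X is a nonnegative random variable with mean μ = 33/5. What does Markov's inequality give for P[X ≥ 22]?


μ = E[X] = 33/5, a = 22.
Markov: P[X ≥ 22] ≤ μ/a = (33/5)/22 = 3/10.
Numerically: ≈ 0.300.
(Since a = 22 > μ = 6.600, the bound 3/10 is < 1 and informative.)

P[X ≥ 22] ≤ 3/10 ≈ 0.300.


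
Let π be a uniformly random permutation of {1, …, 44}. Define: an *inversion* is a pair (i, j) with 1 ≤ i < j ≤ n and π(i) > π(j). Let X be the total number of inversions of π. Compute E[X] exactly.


Write X = Σ X_I over the C(44, 2) = 946 pairs i < j, with X_I the indicator of one inversion.
There are 946 indicators.
For each fixed pair i < j, the values π(i) and π(j) are two distinct elements of {1, …, 44} in uniformly random order; by symmetry P[π(i) > π(j)] = 1/2.
By linearity: E[X] = 946 · (1/2) = C(44, 2) · (1/2) = 946/2 = 473 ≈ 473.000.

E[X] = 473 = 473.000.


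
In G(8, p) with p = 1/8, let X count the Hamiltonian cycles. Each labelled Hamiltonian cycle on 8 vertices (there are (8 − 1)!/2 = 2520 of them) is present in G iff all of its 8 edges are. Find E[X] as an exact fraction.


K_8 has (8 − 1)!/2 = 2520 labelled Hamiltonian cycles.
For each such Hamiltonian cycle H, let X_H = 1 if all 8 edges of H are present in G. Then P[X_H = 1] = p^{8} = (1/8)^{8} = 1/16777216.
By linearity: E[X] = Σ_H E[X_H] = 2520 · p^{8} = 2520 · 1/16777216 = 315/2097152.
Numerically: E[X] ≈ 0.000150204.

E[X] = 2520 · (1/8)^{8} = 315/2097152 ≈ 0.000150204.


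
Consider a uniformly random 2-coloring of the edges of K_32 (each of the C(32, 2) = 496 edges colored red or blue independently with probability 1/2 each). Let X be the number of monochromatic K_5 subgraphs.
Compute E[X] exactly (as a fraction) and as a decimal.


Let X = Σ_S X_S over the C(32, 5) = 201376 subsets S of size 5, where X_S = 1 if the K_5 on S is monochromatic.
For a fixed S, the K_5 on S has C(5, 2) = 10 edges. P[all 10 edges red] = (1/2)^10, and likewise for blue, so P[monochromatic] = 2·(1/2)^10 = 2^{1 − 10} = 1/512.
Summing: E[X] = C(32, 5) · 2^{1 − 10} = 201376 · 1/512 = 6293/16.
Numerically: E[X] ≈ 393.312500.

E[X] = C(32,5)·2^(1−C(5,2)) = 6293/16 ≈ 393.312500.


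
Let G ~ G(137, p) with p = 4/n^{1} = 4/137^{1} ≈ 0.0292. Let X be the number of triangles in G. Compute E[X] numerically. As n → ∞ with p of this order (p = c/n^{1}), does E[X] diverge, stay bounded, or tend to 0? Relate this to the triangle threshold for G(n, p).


Number of potential triangles: C(137, 3) = 419220.
Each occurs with probability p³ ≈ (0.0292)³ ≈ 2.48896e-05.
By linearity: E[X] = C(137, 3)·p³ ≈ 419220 · 2.48896e-05 ≈ 10.434.
Here α = 1, so p = 4/n is exactly at the triangle threshold p ~ 1/n. Asymptotically E[X] → c³/6 = 4³/6 = 32/3 ≈ 10.667, a bounded constant. In this regime the triangle count is asymptotically Poisson(c³/6).

E[X] ≈ 10.434; in regime p = Θ(1/n^{1}) E[X] stays bounded (at the triangle threshold p ~ 1/n).


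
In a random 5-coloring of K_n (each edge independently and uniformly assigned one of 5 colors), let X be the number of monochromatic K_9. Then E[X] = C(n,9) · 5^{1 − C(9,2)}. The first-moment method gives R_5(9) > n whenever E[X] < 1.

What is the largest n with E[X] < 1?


We need C(n, 9) · 5^{1 − 36} < 1, i.e. C(n, 9) < 5^{36 − 1} = 2910383045673370361328125.
Check values of n near the boundary:
  n = 2165: C(2165, 9) = 2832220612024886803272630; 2832220612024886803272630 < 2910383045673370361328125? YES
  n = 2166: C(2166, 9) = 2844037944203015677277940; 2844037944203015677277940 < 2910383045673370361328125? YES
  n = 2167: C(2167, 9) = 2855899084841489792706810; 2855899084841489792706810 < 2910383045673370361328125? YES
  n = 2168: C(2168, 9) = 2867804175977929537095120; 2867804175977929537095120 < 2910383045673370361328125? YES
  n = 2169: C(2169, 9) = 2879753360044504243499683; 2879753360044504243499683 < 2910383045673370361328125? YES
  n = 2170: C(2170, 9) = 2891746779868845075610510; 2891746779868845075610510 < 2910383045673370361328125? YES
  n = 2171: C(2171, 9) = 2903784578674959601827205; 2903784578674959601827205 < 2910383045673370361328125? YES
  n = 2172: C(2172, 9) = 2915866900084148060642020; 2915866900084148060642020 < 2910383045673370361328125? NO
The largest n with C(n, 9) < 2910383045673370361328125 is n = 2171 (where E[X] = 580756915734991920365441/582076609134674072265625 ≈ 0.997733). Hence R_5(9) > 2171, i.e. R_5(9) ≥ 2172.

Largest n = 2171; hence R_5(9) > 2171.
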